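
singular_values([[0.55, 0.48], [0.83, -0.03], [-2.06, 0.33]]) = [2.3, 0.55]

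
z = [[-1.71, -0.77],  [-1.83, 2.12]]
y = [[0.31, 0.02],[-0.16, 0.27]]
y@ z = [[-0.57, -0.20], [-0.22, 0.7]]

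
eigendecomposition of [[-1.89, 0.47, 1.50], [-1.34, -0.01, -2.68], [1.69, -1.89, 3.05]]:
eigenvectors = [[-0.15,0.89,0.77], [0.53,0.44,0.64], [-0.83,-0.13,-0.02]]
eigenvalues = [4.57, -1.88, -1.54]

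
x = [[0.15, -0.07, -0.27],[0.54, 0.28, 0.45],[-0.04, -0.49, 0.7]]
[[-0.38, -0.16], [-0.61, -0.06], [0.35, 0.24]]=x@[[-1.59, -0.42], [0.11, 0.04], [0.49, 0.35]]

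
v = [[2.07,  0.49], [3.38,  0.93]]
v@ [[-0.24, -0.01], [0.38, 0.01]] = [[-0.31, -0.02],  [-0.46, -0.02]]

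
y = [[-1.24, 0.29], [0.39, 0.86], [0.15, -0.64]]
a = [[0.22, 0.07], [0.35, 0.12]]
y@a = [[-0.17,  -0.05], [0.39,  0.13], [-0.19,  -0.07]]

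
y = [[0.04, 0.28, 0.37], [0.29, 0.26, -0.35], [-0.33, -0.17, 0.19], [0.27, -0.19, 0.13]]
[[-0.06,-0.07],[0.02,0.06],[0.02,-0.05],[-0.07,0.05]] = y @ [[-0.15, 0.15], [0.02, -0.11], [-0.16, -0.12]]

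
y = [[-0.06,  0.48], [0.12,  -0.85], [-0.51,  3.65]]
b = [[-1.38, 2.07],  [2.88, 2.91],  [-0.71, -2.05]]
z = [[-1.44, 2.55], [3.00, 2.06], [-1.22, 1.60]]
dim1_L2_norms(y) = [0.48, 0.86, 3.69]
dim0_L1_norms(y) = [0.69, 4.98]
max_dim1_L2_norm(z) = 3.64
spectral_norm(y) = 3.81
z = b + y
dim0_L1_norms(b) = [4.97, 7.03]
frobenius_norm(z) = 5.09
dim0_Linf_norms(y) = [0.51, 3.65]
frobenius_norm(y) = 3.81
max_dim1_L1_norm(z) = 5.06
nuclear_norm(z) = 7.19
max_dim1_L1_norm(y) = 4.16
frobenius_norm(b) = 5.26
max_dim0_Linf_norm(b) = 2.91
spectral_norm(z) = 3.69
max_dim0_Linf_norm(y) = 3.65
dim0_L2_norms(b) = [3.27, 4.12]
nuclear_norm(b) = 7.12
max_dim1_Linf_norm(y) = 3.65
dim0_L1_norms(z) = [5.66, 6.21]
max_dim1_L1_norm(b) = 5.79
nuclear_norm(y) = 3.82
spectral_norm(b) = 4.63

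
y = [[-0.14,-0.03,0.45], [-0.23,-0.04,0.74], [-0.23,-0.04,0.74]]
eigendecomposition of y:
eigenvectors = [[0.39, 0.91, 0.96], [0.65, 0.30, -0.02], [0.65, 0.30, 0.3]]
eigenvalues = [0.56, -0.0, 0.0]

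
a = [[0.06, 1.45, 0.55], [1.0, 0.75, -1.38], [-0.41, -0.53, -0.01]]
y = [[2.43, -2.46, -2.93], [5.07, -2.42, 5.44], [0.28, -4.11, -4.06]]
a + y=[[2.49,-1.01,-2.38], [6.07,-1.67,4.06], [-0.13,-4.64,-4.07]]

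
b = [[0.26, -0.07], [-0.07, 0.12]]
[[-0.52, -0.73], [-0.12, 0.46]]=b@ [[-2.68, -2.09], [-2.55, 2.63]]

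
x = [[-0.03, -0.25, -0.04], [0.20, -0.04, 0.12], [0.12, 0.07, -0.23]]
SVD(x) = [[-0.56,0.68,0.47],[-0.18,-0.65,0.74],[0.81,0.33,0.49]] @ diag([0.28617781489488064, 0.24507688461923613, 0.22636161089575488]) @ [[0.27, 0.71, -0.65],[-0.45, -0.5, -0.74],[0.85, -0.49, -0.19]]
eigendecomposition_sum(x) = [[(-0.01+0.12j), (-0.12-0.01j), (-0.04+0.02j)], [(0.11+0j), (-0+0.1j), (0.02+0.04j)], [(0.04+0.02j), -0.02+0.04j, 0.02j]] + [[-0.01-0.12j,(-0.12+0.01j),-0.04-0.02j], [(0.11-0j),-0.00-0.10j,0.02-0.04j], [(0.04-0.02j),-0.02-0.04j,-0.02j]] + [[-0.01-0.00j, -0.02-0.00j, (0.04+0j)], [(-0.01-0j), -0.04-0.00j, 0.08+0.00j], [0.03+0.00j, 0.10+0.00j, -0.24-0.00j]]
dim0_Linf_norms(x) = [0.2, 0.25, 0.23]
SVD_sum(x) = [[-0.04, -0.11, 0.10], [-0.01, -0.04, 0.03], [0.06, 0.16, -0.15]] + [[-0.08,-0.08,-0.12], [0.07,0.08,0.12], [-0.04,-0.04,-0.06]] + [[0.09,-0.05,-0.02], [0.14,-0.08,-0.03], [0.09,-0.05,-0.02]]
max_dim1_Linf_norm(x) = 0.25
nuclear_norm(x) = 0.76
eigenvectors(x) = [[0.71+0.00j,(0.71-0j),-0.18+0.00j],[-0.06-0.64j,-0.06+0.64j,(-0.32+0j)],[(0.07-0.28j),0.07+0.28j,(0.93+0j)]]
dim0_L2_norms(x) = [0.24, 0.26, 0.26]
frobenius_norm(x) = 0.44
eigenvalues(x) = [(-0.01+0.24j), (-0.01-0.24j), (-0.28+0j)]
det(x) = -0.02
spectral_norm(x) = 0.29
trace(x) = -0.30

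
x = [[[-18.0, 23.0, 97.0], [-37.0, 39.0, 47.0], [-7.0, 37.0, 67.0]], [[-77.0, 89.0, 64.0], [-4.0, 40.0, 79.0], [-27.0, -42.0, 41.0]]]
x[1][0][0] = -77.0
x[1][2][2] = 41.0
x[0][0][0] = -18.0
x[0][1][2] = 47.0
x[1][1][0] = -4.0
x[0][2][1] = 37.0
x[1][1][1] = 40.0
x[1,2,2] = 41.0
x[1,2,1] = -42.0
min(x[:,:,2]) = 41.0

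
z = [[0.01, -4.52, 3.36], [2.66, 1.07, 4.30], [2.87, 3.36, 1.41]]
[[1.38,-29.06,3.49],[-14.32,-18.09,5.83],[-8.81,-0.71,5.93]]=z@[[3.53,  -3.79,  4.09],  [-3.71,  4.25,  -1.38],  [-4.59,  -2.92,  -0.83]]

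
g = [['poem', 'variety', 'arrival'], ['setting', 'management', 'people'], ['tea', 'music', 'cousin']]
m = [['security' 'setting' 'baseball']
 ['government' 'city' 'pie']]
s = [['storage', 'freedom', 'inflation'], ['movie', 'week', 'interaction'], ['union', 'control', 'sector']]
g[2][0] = 'tea'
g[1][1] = 'management'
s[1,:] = ['movie', 'week', 'interaction']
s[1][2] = 'interaction'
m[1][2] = 'pie'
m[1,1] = 'city'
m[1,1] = 'city'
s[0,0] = 'storage'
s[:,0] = ['storage', 'movie', 'union']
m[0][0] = 'security'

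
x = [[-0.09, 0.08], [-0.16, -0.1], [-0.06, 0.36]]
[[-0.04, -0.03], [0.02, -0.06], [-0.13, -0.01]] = x @ [[0.09, 0.36], [-0.34, 0.03]]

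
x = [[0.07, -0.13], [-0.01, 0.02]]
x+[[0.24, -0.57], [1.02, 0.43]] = [[0.31, -0.7], [1.01, 0.45]]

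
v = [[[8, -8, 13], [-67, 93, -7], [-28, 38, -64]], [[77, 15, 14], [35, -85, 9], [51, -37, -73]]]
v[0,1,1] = 93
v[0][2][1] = 38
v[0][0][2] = 13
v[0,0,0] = 8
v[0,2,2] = -64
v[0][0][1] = -8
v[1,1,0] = 35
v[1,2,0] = 51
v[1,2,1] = -37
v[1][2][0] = 51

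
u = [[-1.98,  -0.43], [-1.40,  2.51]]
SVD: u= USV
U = [[-0.34, -0.94], [-0.94, 0.34]]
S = [2.98, 1.87]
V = [[0.67, -0.75], [0.75, 0.67]]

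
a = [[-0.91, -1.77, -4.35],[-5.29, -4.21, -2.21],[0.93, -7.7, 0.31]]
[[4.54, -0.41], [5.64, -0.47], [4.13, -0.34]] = a @[[-0.28,0.02], [-0.60,0.05], [-0.74,0.07]]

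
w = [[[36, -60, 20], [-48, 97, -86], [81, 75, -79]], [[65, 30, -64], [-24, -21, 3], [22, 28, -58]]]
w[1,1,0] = -24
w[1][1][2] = 3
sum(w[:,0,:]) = 27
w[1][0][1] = 30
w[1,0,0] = 65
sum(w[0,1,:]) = -37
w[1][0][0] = 65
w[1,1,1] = -21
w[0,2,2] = -79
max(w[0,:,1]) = 97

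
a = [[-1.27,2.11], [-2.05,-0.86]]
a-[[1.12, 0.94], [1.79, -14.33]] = [[-2.39, 1.17], [-3.84, 13.47]]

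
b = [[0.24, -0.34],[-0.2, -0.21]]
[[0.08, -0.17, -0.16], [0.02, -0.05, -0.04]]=b @ [[0.08, -0.16, -0.15],  [-0.19, 0.38, 0.35]]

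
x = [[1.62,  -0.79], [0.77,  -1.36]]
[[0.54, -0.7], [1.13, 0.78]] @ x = [[0.34, 0.53], [2.43, -1.95]]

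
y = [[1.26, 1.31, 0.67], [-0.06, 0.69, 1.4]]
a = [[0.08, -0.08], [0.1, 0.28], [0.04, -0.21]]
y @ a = [[0.26, 0.13],  [0.12, -0.1]]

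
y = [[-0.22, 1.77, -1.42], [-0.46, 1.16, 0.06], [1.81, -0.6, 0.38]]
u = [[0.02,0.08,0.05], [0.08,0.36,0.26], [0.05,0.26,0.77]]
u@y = [[0.05, 0.1, -0.0],[0.29, 0.4, 0.01],[1.26, -0.07, 0.24]]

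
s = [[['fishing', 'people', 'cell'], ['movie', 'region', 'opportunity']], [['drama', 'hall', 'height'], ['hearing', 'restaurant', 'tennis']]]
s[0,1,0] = 'movie'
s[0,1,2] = 'opportunity'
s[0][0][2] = 'cell'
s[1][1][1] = 'restaurant'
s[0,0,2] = 'cell'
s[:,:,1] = [['people', 'region'], ['hall', 'restaurant']]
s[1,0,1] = 'hall'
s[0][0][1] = 'people'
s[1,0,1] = 'hall'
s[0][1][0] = 'movie'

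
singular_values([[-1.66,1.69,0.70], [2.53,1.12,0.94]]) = [3.06, 2.3]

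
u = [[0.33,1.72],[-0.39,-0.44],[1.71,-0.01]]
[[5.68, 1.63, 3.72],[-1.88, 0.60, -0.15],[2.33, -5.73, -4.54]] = u@[[1.38, -3.34, -2.64], [3.04, 1.59, 2.67]]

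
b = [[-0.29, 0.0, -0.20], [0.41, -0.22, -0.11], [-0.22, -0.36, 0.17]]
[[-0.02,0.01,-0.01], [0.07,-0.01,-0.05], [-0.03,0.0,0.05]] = b@ [[0.13, -0.03, -0.09], [-0.03, 0.01, -0.01], [-0.09, -0.01, 0.16]]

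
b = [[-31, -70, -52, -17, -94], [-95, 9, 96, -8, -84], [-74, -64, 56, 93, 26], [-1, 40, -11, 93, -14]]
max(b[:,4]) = 26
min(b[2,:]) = -74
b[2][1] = -64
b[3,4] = -14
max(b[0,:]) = -17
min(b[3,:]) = -14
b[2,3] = 93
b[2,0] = -74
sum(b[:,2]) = 89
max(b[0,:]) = -17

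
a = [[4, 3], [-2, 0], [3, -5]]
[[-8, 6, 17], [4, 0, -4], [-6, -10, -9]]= a @ [[-2, 0, 2], [0, 2, 3]]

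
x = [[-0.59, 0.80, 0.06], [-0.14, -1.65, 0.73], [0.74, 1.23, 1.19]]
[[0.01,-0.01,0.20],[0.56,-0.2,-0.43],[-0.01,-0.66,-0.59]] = x@ [[-0.23, -0.10, -0.26], [-0.18, -0.06, 0.09], [0.32, -0.43, -0.43]]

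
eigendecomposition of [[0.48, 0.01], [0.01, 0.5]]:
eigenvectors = [[-0.92, -0.38],  [0.38, -0.92]]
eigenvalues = [0.48, 0.5]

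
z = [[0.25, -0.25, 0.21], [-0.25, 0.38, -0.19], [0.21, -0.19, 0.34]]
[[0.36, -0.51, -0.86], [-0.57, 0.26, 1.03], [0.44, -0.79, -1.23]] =z @ [[-1.26, -2.04, 1.23],[-1.79, -1.63, 1.86],[1.06, -1.96, -3.34]]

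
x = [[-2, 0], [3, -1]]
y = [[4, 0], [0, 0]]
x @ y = [[-8, 0], [12, 0]]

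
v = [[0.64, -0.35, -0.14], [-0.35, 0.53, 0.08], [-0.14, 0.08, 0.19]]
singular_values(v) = [0.97, 0.24, 0.15]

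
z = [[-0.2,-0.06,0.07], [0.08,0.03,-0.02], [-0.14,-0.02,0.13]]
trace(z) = -0.04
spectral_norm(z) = 0.30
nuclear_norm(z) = 0.37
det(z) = -0.00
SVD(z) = [[-0.73, 0.53, -0.44],  [0.28, -0.35, -0.89],  [-0.62, -0.78, 0.1]] @ diag([0.2975456276154647, 0.06750608666325537, 0.0030867054171498424]) @ [[0.86,0.22,-0.46], [-0.36,-0.39,-0.85], [0.37,-0.89,0.26]]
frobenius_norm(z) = 0.31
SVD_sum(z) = [[-0.19, -0.05, 0.1], [0.07, 0.02, -0.04], [-0.16, -0.04, 0.09]] + [[-0.01, -0.01, -0.03], [0.01, 0.01, 0.02], [0.02, 0.02, 0.04]] + [[-0.0, 0.00, -0.0], [-0.0, 0.00, -0.00], [0.0, -0.00, 0.0]]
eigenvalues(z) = [-0.14, 0.1, 0.0]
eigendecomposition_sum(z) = [[-0.19, -0.06, 0.04], [0.08, 0.02, -0.02], [-0.09, -0.03, 0.02]] + [[-0.01, 0.0, 0.03], [0.0, -0.0, -0.0], [-0.05, 0.01, 0.11]] + [[-0.0, -0.0, 0.0], [0.0, 0.01, -0.0], [-0.0, -0.0, 0.00]]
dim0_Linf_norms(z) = [0.2, 0.06, 0.13]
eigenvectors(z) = [[0.84, 0.23, -0.35], [-0.35, -0.01, 0.9], [0.41, 0.97, -0.25]]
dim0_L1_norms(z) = [0.42, 0.11, 0.22]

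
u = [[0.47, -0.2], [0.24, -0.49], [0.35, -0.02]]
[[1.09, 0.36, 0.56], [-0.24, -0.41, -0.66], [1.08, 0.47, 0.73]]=u @[[3.19, 1.43, 2.22], [2.05, 1.54, 2.44]]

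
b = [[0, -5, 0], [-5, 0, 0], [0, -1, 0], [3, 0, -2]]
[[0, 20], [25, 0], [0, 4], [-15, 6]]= b @ [[-5, 0], [0, -4], [0, -3]]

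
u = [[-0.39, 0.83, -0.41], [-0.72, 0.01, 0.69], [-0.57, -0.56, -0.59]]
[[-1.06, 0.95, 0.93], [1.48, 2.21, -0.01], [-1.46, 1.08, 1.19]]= u @ [[0.18,-2.59,-1.04], [-0.04,0.18,0.09], [2.34,0.50,-1.1]]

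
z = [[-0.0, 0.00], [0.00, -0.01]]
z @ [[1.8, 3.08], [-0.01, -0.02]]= [[0.00, 0.0], [0.0, 0.0]]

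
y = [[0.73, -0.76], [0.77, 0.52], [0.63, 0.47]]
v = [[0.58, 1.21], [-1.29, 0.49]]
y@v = [[1.40, 0.51], [-0.22, 1.19], [-0.24, 0.99]]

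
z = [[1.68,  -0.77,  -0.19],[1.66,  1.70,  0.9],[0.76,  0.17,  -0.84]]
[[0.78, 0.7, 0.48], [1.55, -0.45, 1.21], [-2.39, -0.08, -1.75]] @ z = [[2.84, 0.67, 0.08], [2.78, -1.75, -1.72], [-5.48, 1.41, 1.85]]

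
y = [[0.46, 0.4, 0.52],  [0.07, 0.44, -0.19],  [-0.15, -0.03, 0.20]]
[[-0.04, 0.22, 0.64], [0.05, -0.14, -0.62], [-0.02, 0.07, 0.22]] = y @ [[-0.04, 0.14, 0.56], [0.07, -0.15, -0.88], [-0.1, 0.42, 1.41]]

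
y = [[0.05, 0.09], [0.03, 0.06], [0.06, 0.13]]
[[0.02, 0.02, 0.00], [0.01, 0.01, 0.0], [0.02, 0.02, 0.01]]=y@[[0.14, 0.08, -0.07], [0.11, 0.15, 0.09]]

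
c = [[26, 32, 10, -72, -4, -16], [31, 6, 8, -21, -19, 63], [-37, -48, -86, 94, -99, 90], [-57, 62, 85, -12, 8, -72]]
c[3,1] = 62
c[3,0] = -57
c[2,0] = -37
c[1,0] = 31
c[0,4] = -4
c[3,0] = -57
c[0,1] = 32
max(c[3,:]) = 85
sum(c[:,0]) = -37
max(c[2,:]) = 94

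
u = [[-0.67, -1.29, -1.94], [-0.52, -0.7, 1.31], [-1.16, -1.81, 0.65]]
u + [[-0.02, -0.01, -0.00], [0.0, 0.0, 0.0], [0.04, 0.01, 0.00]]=[[-0.69,-1.3,-1.94], [-0.52,-0.7,1.31], [-1.12,-1.80,0.65]]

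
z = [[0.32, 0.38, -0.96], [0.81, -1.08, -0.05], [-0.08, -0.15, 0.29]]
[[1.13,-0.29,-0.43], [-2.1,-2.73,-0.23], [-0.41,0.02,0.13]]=z@[[-0.22, -2.66, -0.76], [1.8, 0.55, -0.36], [-0.54, -0.37, 0.05]]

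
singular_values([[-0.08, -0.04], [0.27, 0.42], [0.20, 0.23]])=[0.59, 0.06]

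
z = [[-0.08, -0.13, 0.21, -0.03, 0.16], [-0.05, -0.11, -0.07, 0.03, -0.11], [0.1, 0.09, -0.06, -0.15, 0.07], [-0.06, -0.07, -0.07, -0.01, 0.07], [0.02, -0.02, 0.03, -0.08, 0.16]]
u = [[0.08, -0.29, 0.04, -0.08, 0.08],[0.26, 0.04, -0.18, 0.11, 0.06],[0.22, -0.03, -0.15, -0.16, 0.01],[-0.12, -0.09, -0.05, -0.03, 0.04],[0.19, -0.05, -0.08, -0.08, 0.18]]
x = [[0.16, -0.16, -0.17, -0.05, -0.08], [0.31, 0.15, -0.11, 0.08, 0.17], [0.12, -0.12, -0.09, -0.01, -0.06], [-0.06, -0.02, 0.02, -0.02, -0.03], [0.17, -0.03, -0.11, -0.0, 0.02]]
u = z + x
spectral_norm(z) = 0.34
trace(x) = 0.22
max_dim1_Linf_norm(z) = 0.21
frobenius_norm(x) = 0.59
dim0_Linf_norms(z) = [0.1, 0.13, 0.21, 0.15, 0.16]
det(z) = -0.00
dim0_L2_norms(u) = [0.42, 0.31, 0.26, 0.23, 0.21]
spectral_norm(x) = 0.48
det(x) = -0.00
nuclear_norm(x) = 0.86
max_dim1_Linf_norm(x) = 0.31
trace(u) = 0.12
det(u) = -0.00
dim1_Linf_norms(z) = [0.21, 0.11, 0.15, 0.07, 0.16]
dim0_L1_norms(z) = [0.31, 0.42, 0.44, 0.3, 0.57]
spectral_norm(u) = 0.50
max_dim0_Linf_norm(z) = 0.21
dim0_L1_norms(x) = [0.82, 0.48, 0.5, 0.16, 0.36]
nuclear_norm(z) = 0.88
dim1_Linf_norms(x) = [0.17, 0.31, 0.12, 0.06, 0.17]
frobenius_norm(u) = 0.66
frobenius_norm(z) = 0.48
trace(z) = -0.10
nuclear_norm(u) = 1.27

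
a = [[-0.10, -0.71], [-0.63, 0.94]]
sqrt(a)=[[(0.22+0.53j), -0.47+0.27j], [(-0.42+0.24j), 0.91+0.13j]]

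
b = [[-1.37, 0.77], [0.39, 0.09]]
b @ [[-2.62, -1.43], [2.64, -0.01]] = [[5.62, 1.95], [-0.78, -0.56]]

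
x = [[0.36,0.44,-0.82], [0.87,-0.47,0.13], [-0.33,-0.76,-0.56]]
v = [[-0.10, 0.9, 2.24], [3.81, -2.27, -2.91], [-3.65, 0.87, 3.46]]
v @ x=[[0.01, -2.17, -1.06], [0.36, 4.95, -1.79], [-1.7, -4.64, 1.17]]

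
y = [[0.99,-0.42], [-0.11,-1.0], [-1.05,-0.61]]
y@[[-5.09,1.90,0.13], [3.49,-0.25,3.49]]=[[-6.5, 1.99, -1.34],[-2.93, 0.04, -3.5],[3.22, -1.84, -2.27]]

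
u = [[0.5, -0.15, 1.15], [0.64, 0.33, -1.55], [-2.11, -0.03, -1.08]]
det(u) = -0.02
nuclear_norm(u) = 4.43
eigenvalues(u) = [(-0.12+1.31j), (-0.12-1.31j), (-0.01+0j)]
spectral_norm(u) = 2.62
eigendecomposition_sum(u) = [[(0.25+0.84j), -0.08+0.07j, 0.57+0.11j], [(0.33-1.48j), (0.17-0.04j), -0.77-0.65j], [-1.05-0.36j, (-0.01-0.13j), (-0.54+0.51j)]] + [[0.25-0.84j,  -0.08-0.07j,  (0.57-0.11j)], [(0.33+1.48j),  0.17+0.04j,  -0.77+0.65j], [-1.05+0.36j,  (-0.01+0.13j),  -0.54-0.51j]] + [[0j, 0j, 0j], [(-0.02-0j), (-0.01-0j), -0.01-0.00j], [-0.00-0.00j, (-0-0j), -0.00-0.00j]]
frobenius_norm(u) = 3.18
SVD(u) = [[-0.44,0.27,0.85], [0.24,-0.88,0.41], [0.86,0.38,0.33]] @ diag([2.62303308359101, 1.8041852669503764, 0.003600681357335192]) @ [[-0.72,  0.05,  -0.69],[-0.68,  -0.19,  0.70],[0.1,  -0.98,  -0.17]]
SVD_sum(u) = [[0.84,  -0.05,  0.8], [-0.45,  0.03,  -0.43], [-1.64,  0.10,  -1.57]] + [[-0.34, -0.09, 0.35],  [1.09, 0.3, -1.12],  [-0.47, -0.13, 0.49]] + [[0.0, -0.0, -0.0], [0.0, -0.00, -0.0], [0.00, -0.0, -0.0]]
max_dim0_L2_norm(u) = 2.26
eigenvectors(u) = [[(-0.37+0.21j), -0.37-0.21j, -0.10+0.00j],  [(0.73+0j), (0.73-0j), 0.98+0.00j],  [0.06-0.53j, 0.06+0.53j, (0.17+0j)]]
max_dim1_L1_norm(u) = 3.22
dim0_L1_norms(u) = [3.25, 0.51, 3.78]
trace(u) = -0.25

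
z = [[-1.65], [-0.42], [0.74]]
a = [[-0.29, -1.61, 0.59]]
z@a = [[0.48, 2.66, -0.97], [0.12, 0.68, -0.25], [-0.21, -1.19, 0.44]]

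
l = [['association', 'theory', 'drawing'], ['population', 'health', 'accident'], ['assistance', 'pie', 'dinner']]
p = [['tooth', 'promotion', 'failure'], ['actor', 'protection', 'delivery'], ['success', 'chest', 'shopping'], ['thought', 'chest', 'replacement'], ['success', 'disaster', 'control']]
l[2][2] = 'dinner'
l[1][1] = 'health'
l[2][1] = 'pie'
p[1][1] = 'protection'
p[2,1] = 'chest'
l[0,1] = 'theory'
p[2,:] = ['success', 'chest', 'shopping']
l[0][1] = 'theory'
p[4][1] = 'disaster'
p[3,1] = 'chest'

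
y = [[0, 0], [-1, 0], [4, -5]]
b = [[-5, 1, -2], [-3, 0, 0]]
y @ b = [[0, 0, 0], [5, -1, 2], [-5, 4, -8]]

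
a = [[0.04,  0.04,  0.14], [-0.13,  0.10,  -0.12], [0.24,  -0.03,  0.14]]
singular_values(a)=[0.35, 0.11, 0.07]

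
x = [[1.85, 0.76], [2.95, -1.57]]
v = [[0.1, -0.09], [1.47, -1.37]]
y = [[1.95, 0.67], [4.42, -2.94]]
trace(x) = 0.28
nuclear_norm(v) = 2.02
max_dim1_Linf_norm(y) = 4.42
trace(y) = -0.99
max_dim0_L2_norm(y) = 4.83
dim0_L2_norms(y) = [4.83, 3.02]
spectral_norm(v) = 2.01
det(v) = -0.00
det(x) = -5.15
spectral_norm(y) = 5.47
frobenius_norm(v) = 2.01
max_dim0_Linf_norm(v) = 1.47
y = v + x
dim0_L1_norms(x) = [4.8, 2.33]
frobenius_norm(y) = 5.69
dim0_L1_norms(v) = [1.57, 1.46]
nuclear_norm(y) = 7.06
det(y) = -8.69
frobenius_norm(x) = 3.89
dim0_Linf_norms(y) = [4.42, 2.94]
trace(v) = -1.27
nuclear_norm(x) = 5.05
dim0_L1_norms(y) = [6.37, 3.61]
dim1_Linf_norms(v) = [0.1, 1.47]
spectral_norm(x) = 3.63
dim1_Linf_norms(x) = [1.85, 2.95]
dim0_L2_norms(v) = [1.47, 1.37]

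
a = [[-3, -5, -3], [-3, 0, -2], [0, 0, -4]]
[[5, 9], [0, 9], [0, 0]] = a @[[0, -3], [-1, 0], [0, 0]]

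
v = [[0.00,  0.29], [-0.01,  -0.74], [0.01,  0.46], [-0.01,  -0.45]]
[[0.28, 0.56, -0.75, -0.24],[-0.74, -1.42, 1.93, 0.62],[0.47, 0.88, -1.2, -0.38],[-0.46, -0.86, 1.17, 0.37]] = v@ [[2.93, -0.06, -0.26, 0.38], [0.96, 1.92, -2.60, -0.84]]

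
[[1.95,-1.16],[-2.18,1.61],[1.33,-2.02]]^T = [[1.95, -2.18, 1.33],[-1.16, 1.61, -2.02]]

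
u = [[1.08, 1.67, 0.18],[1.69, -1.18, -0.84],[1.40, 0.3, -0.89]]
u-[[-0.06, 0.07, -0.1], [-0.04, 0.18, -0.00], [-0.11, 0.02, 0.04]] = [[1.14, 1.60, 0.28],[1.73, -1.36, -0.84],[1.51, 0.28, -0.93]]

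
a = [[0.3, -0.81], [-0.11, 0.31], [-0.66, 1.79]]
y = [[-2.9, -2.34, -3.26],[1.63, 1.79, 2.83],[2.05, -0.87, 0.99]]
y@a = [[1.54, -4.21], [-1.58, 4.30], [0.06, -0.16]]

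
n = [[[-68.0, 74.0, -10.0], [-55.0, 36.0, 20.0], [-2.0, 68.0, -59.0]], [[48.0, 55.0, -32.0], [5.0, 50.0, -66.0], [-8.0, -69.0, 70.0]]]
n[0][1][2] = 20.0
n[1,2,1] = -69.0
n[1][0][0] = 48.0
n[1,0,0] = 48.0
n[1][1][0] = 5.0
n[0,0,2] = -10.0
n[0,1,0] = -55.0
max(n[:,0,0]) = 48.0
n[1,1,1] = 50.0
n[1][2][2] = 70.0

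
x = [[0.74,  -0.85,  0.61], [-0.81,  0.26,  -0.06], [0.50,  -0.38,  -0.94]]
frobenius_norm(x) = 1.91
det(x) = 0.58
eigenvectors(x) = [[-0.8, 0.61, -0.39], [0.54, 0.79, -0.20], [-0.25, 0.01, 0.9]]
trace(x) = 0.06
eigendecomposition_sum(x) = [[0.94, -0.72, 0.25],[-0.63, 0.48, -0.17],[0.29, -0.22, 0.08]] + [[-0.10, -0.2, -0.09], [-0.14, -0.26, -0.12], [-0.0, -0.00, -0.0]] + [[-0.09,0.07,0.45], [-0.05,0.03,0.23], [0.21,-0.16,-1.02]]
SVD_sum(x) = [[0.92,  -0.72,  0.15], [-0.62,  0.49,  -0.10], [0.39,  -0.31,  0.07]] + [[-0.08,-0.00,0.47],[-0.01,-0.00,0.08],[0.17,0.00,-0.99]] + [[-0.10, -0.12, -0.02], [-0.18, -0.23, -0.03], [-0.06, -0.08, -0.01]]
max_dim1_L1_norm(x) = 2.2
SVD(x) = [[-0.78,-0.43,0.45], [0.53,-0.07,0.85], [-0.33,0.90,0.28]] @ diag([1.5077551521905468, 1.1202035980486196, 0.3454248108659655]) @ [[-0.78, 0.62, -0.13], [0.17, 0.00, -0.99], [-0.61, -0.79, -0.11]]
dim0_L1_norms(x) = [2.05, 1.49, 1.61]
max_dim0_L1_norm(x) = 2.05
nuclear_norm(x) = 2.97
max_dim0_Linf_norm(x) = 0.94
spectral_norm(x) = 1.51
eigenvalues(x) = [1.5, -0.36, -1.08]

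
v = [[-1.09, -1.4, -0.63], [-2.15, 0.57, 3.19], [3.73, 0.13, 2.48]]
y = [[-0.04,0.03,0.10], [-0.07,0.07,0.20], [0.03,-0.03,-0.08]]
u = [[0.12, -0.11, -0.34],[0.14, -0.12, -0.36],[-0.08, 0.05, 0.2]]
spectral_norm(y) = 0.27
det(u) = 0.00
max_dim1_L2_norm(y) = 0.22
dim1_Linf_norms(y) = [0.1, 0.2, 0.08]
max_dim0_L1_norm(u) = 0.9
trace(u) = 0.20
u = v @ y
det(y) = -0.00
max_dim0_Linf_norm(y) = 0.2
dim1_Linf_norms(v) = [1.4, 3.19, 3.73]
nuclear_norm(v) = 9.87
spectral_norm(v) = 4.68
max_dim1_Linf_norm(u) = 0.36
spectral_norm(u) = 0.60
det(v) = -23.70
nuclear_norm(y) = 0.27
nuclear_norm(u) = 0.62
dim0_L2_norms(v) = [4.44, 1.52, 4.09]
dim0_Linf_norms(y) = [0.07, 0.07, 0.2]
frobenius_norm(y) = 0.27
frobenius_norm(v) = 6.22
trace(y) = -0.05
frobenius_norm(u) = 0.60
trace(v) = 1.96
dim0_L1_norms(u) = [0.34, 0.28, 0.9]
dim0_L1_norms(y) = [0.14, 0.13, 0.38]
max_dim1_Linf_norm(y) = 0.2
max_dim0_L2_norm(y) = 0.24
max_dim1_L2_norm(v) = 4.48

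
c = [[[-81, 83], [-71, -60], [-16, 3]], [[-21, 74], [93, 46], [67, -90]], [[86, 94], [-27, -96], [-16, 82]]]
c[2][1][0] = -27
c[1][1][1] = 46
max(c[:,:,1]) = 94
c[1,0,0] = -21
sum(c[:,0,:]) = 235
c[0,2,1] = 3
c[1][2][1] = -90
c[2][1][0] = -27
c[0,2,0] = -16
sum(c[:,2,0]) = 35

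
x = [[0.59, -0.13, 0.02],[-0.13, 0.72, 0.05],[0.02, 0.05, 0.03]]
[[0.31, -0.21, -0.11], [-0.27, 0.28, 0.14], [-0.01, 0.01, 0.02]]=x @ [[0.47, -0.28, -0.18], [-0.28, 0.33, 0.13], [-0.18, 0.13, 0.43]]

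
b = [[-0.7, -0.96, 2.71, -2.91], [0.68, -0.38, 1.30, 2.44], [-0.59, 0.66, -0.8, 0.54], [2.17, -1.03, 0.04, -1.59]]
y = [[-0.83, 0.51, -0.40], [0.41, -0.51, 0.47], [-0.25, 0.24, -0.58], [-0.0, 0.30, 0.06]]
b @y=[[-0.49, -0.09, -1.92], [-1.05, 1.58, -1.06], [0.96, -0.67, 1.04], [-2.23, 1.16, -1.47]]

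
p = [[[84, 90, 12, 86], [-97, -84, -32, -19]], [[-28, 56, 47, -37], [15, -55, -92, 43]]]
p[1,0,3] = -37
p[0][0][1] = 90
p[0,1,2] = -32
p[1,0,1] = 56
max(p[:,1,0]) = 15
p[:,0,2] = [12, 47]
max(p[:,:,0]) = 84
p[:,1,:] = [[-97, -84, -32, -19], [15, -55, -92, 43]]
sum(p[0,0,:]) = 272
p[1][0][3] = -37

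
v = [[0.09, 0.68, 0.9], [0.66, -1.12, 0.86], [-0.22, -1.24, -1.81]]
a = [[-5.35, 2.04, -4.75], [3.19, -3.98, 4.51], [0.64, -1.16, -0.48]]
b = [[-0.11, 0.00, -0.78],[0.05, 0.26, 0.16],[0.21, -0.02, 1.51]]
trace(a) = -9.81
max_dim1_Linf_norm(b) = 1.51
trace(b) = 1.66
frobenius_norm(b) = 1.74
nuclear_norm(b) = 1.99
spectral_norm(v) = 2.48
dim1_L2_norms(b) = [0.79, 0.31, 1.52]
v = b @ a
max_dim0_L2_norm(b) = 1.71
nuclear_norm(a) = 13.14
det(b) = -0.00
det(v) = 0.00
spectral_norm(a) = 9.90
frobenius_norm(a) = 10.18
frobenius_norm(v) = 2.93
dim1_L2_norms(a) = [7.44, 6.81, 1.41]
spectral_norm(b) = 1.72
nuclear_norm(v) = 4.04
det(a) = -23.72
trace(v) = -2.84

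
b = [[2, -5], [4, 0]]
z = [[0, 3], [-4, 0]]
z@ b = [[12, 0], [-8, 20]]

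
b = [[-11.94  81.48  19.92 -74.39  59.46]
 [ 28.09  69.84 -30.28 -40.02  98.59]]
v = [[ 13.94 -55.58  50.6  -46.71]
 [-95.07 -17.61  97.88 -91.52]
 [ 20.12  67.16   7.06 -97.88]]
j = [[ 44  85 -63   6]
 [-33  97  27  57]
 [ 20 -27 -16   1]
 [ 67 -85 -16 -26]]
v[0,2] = 50.6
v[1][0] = -95.07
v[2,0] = 20.12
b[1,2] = -30.28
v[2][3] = -97.88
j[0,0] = 44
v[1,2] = 97.88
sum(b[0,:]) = 74.53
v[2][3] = -97.88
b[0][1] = 81.48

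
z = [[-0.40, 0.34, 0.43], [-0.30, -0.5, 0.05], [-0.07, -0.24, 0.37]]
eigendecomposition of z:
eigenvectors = [[(-0.77+0j), -0.77-0.00j, 0.45+0.00j], [0.07-0.62j, (0.07+0.62j), -0.11+0.00j], [0.03-0.17j, 0.03+0.17j, (0.89+0j)]]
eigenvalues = [(-0.45+0.37j), (-0.45-0.37j), (0.36+0j)]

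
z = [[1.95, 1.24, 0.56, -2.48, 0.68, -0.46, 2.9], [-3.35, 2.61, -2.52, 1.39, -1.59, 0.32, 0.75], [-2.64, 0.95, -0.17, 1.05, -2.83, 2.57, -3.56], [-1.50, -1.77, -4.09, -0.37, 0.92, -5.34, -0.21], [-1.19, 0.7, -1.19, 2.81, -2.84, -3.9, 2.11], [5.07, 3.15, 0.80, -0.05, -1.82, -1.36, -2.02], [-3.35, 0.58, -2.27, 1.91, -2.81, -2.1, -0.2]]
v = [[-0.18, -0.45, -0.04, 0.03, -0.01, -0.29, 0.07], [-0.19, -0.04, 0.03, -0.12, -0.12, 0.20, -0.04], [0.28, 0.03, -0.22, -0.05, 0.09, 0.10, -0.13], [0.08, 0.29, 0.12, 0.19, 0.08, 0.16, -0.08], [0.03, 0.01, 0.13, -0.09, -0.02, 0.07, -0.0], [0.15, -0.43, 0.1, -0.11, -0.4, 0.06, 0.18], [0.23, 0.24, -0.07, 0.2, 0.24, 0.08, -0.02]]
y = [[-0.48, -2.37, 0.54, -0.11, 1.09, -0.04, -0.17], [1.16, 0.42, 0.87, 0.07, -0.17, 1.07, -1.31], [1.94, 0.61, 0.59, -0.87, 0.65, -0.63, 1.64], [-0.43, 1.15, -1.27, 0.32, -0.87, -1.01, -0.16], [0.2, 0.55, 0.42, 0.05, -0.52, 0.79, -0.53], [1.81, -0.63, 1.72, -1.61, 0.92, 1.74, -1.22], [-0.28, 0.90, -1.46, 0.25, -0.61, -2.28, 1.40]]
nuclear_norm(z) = 34.85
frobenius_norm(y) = 7.29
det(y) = -0.04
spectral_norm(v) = 0.92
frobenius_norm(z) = 15.98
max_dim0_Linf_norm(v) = 0.45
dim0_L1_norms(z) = [19.05, 11.0, 11.6, 10.06, 13.49, 16.05, 11.75]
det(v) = 0.00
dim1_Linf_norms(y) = [2.37, 1.31, 1.94, 1.27, 0.79, 1.81, 2.28]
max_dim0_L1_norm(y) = 7.56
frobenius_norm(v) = 1.21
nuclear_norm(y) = 13.98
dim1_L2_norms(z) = [4.57, 5.43, 6.02, 7.19, 6.24, 6.75, 5.72]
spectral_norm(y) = 5.57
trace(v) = -0.23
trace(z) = -0.38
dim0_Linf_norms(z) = [5.07, 3.15, 4.09, 2.81, 2.84, 5.34, 3.56]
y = v @ z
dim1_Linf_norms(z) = [2.9, 3.35, 3.56, 5.34, 3.9, 5.07, 3.35]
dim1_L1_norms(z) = [10.27, 12.53, 13.77, 14.2, 14.74, 14.27, 13.22]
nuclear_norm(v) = 2.54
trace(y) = 3.47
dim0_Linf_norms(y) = [1.94, 2.37, 1.72, 1.61, 1.09, 2.28, 1.64]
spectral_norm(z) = 10.38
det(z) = -173.94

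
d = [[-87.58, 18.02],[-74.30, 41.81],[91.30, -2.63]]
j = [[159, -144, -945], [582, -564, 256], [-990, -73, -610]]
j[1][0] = 582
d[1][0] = -74.3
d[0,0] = -87.58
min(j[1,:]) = -564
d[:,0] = [-87.58, -74.3, 91.3]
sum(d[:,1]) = 57.199999999999996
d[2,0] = 91.3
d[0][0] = -87.58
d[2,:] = [91.3, -2.63]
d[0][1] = 18.02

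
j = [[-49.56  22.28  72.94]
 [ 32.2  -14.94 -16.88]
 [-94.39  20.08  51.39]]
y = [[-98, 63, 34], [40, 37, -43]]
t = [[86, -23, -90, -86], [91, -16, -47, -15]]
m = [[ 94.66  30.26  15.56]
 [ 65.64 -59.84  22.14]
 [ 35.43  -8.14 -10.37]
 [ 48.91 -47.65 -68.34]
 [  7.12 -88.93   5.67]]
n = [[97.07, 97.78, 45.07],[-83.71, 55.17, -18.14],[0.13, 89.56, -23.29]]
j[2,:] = [-94.39, 20.08, 51.39]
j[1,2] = -16.88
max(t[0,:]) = 86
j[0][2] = 72.94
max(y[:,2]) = 34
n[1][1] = 55.17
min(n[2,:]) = -23.29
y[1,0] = 40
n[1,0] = -83.71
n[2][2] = -23.29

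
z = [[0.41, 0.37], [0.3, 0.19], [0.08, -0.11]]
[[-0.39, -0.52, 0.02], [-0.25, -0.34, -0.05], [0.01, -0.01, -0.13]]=z @ [[-0.51, -0.82, -0.62], [-0.49, -0.51, 0.74]]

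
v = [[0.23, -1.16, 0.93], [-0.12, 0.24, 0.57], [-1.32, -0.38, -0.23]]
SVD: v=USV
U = [[-0.97,-0.22,0.12],[-0.12,0.01,-0.99],[0.22,-0.97,-0.03]]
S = [1.52, 1.39, 0.61]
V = [[-0.33, 0.66, -0.67], [0.89, 0.46, 0.01], [0.32, -0.59, -0.74]]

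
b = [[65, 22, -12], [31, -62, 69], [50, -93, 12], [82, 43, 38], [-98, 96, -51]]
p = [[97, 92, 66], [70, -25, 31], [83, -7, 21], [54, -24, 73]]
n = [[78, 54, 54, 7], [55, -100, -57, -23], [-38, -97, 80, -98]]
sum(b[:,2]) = 56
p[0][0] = 97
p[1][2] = 31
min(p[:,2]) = 21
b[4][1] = 96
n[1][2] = -57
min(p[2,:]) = -7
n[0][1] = 54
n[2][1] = -97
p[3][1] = -24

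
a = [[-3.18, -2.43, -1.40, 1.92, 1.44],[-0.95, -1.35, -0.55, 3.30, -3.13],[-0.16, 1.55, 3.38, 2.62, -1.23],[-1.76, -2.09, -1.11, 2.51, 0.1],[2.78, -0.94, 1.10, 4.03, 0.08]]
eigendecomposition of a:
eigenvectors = [[(-0.14+0.28j), (-0.14-0.28j), 0.01+0.00j, 0.09+0.00j, (0.4+0j)], [0.74+0.00j, (0.74-0j), -0.71+0.00j, (0.48+0j), -0.14+0.00j], [-0.17-0.16j, -0.17+0.16j, 0.61+0.00j, (-0.83+0j), -0.63+0.00j], [0.19+0.14j, 0.19-0.14j, -0.35+0.00j, (0.26+0j), (0.34+0j)], [(0.43-0.25j), (0.43+0.25j), -0.10+0.00j, -0.06+0.00j, 0.56+0.00j]]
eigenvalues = [(-1.99+1.45j), (-1.99-1.45j), (0.3+0j), (1.61+0j), (3.5+0j)]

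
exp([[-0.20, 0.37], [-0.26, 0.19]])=[[0.77,  0.36], [-0.26,  1.16]]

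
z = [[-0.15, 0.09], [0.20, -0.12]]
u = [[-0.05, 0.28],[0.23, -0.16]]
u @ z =[[0.06, -0.04], [-0.07, 0.04]]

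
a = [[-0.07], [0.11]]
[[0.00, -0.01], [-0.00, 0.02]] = a @ [[-0.04, 0.17]]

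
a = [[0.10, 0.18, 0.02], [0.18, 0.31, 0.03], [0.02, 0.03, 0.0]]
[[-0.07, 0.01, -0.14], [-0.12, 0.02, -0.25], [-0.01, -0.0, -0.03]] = a @ [[-0.22, -0.25, -0.64], [-0.26, 0.14, -0.50], [-0.03, 0.7, 0.54]]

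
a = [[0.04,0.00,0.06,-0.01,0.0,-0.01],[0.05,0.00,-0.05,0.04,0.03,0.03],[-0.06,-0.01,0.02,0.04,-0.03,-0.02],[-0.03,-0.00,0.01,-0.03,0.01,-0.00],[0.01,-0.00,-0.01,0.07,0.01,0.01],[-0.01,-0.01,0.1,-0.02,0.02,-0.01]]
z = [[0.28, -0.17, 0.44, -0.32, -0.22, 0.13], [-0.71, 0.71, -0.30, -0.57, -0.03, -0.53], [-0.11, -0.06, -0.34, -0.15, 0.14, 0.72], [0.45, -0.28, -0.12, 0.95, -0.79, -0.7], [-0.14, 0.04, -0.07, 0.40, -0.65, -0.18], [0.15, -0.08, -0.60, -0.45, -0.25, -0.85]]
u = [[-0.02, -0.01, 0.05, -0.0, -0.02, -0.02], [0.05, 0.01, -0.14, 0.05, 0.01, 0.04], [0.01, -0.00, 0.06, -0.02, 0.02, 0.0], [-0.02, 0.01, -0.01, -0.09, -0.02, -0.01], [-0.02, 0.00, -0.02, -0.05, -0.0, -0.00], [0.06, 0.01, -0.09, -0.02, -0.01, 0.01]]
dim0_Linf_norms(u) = [0.06, 0.01, 0.14, 0.09, 0.02, 0.04]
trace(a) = 0.03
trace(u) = -0.03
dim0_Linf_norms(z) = [0.71, 0.71, 0.6, 0.95, 0.79, 0.85]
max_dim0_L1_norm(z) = 3.11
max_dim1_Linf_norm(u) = 0.14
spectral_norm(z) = 1.81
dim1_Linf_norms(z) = [0.44, 0.71, 0.72, 0.95, 0.65, 0.85]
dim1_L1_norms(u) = [0.12, 0.3, 0.11, 0.16, 0.09, 0.2]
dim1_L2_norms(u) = [0.06, 0.16, 0.07, 0.1, 0.06, 0.11]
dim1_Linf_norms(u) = [0.05, 0.14, 0.06, 0.09, 0.05, 0.09]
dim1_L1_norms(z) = [1.56, 2.85, 1.52, 3.29, 1.48, 2.38]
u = z @ a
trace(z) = 0.10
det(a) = -0.00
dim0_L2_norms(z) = [0.92, 0.79, 0.88, 1.31, 1.09, 1.44]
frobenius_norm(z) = 2.68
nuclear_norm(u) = 0.42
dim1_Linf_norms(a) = [0.06, 0.05, 0.06, 0.03, 0.07, 0.1]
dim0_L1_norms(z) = [1.84, 1.34, 1.87, 2.84, 2.08, 3.11]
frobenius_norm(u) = 0.24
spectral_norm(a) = 0.14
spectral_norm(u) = 0.21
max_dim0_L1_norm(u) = 0.37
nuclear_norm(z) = 5.52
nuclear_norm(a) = 0.37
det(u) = 0.00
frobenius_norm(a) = 0.20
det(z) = -0.06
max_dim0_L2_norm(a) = 0.13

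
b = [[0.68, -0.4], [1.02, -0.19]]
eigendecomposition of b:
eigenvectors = [[0.36+0.39j,(0.36-0.39j)], [(0.85+0j),(0.85-0j)]]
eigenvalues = [(0.25+0.47j), (0.25-0.47j)]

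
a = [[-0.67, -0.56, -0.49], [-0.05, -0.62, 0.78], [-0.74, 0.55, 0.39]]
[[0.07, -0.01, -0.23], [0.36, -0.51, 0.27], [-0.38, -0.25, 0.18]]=a @ [[0.22, 0.22, 0.01], [-0.47, 0.19, 0.06], [0.1, -0.49, 0.39]]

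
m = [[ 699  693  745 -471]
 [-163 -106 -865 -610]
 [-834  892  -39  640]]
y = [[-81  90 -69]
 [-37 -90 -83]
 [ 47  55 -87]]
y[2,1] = 55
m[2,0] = -834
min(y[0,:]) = -81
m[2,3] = 640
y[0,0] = -81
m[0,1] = 693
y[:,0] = [-81, -37, 47]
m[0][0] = 699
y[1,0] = -37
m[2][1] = 892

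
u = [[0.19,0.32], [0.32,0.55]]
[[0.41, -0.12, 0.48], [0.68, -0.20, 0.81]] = u @ [[2.12,-0.31,4.05],[0.01,-0.19,-0.89]]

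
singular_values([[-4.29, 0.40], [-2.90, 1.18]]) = [5.27, 0.74]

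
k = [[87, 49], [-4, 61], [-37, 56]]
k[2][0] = -37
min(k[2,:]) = -37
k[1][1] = 61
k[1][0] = -4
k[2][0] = -37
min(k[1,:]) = -4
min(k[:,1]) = 49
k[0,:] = [87, 49]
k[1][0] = -4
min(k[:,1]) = 49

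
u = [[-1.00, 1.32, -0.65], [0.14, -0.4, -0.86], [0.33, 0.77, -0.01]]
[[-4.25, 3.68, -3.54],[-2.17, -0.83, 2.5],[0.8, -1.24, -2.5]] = u@[[2.42, -3.84, 0.07], [0.04, 0.04, -3.3], [2.90, 0.32, -1.36]]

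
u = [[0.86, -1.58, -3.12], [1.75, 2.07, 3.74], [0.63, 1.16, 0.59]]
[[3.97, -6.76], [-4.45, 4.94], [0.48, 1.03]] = u@[[0.02, -1.19], [1.41, 0.81], [-1.98, 1.43]]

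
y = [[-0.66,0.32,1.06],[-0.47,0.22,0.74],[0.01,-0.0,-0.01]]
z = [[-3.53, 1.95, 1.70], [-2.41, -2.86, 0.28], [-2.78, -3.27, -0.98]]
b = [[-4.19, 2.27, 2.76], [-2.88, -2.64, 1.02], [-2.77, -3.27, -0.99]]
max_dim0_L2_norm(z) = 5.1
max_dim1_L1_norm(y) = 2.04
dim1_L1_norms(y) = [2.04, 1.43, 0.02]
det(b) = -32.00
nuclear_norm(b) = 12.34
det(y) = -0.00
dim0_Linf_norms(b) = [4.19, 3.27, 2.76]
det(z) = -19.37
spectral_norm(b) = 6.28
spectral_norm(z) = 5.80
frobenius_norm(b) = 8.12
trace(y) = -0.45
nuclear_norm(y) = 1.58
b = y + z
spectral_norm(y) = 1.57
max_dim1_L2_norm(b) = 5.51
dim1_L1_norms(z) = [7.18, 5.55, 7.03]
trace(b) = -7.82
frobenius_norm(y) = 1.57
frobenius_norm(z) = 7.25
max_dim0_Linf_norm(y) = 1.06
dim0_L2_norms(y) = [0.81, 0.39, 1.29]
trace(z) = -7.37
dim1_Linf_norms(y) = [1.06, 0.74, 0.01]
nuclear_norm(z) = 10.86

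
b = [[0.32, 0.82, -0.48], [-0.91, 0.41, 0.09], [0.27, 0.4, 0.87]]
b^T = [[0.32, -0.91, 0.27], [0.82, 0.41, 0.40], [-0.48, 0.09, 0.87]]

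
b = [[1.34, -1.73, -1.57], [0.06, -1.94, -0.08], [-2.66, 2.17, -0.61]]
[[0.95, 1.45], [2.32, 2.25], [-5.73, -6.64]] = b@[[0.82, 1.21], [-1.23, -1.18], [1.45, 1.41]]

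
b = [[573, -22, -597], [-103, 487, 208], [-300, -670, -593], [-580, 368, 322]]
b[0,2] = -597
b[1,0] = -103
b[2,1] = -670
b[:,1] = [-22, 487, -670, 368]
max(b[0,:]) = 573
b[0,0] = 573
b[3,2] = 322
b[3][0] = -580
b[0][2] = -597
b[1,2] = 208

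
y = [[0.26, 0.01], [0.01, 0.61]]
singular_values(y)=[0.61, 0.26]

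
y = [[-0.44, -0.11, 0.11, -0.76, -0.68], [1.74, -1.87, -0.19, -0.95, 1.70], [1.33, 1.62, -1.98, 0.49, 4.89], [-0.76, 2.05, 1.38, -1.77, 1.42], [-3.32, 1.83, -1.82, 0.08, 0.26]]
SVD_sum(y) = [[-0.14, -0.22, 0.22, 0.0, -0.67], [0.26, 0.40, -0.41, -0.01, 1.21], [1.08, 1.64, -1.69, -0.03, 5.03], [0.25, 0.38, -0.39, -0.01, 1.16], [0.13, 0.19, -0.20, -0.0, 0.59]] + [[-0.25, 0.19, -0.06, -0.00, -0.03], [2.0, -1.55, 0.46, 0.01, 0.23], [0.11, -0.08, 0.03, 0.00, 0.01], [-1.13, 0.87, -0.26, -0.01, -0.13], [-3.08, 2.38, -0.71, -0.02, -0.35]] + [[0.02, 0.12, 0.29, -0.26, 0.05], [0.01, 0.06, 0.16, -0.14, 0.03], [-0.03, -0.16, -0.39, 0.34, -0.07], [0.14, 0.82, 2.01, -1.77, 0.37], [-0.05, -0.27, -0.67, 0.59, -0.12]] + [[-0.22, -0.32, -0.19, -0.37, 0.09], [-0.50, -0.75, -0.44, -0.85, 0.20], [0.13, 0.19, 0.11, 0.22, -0.05], [-0.01, -0.01, -0.00, -0.01, 0.00], [-0.3, -0.45, -0.27, -0.51, 0.12]] + [[0.15, 0.12, -0.16, -0.14, -0.12], [-0.04, -0.03, 0.04, 0.04, 0.03], [0.04, 0.03, -0.04, -0.03, -0.03], [-0.02, -0.02, 0.02, 0.02, 0.02], [-0.03, -0.02, 0.03, 0.03, 0.02]]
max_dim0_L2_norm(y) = 5.42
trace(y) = -5.80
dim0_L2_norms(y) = [4.07, 3.7, 3.03, 2.2, 5.42]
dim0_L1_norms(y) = [7.59, 7.48, 5.48, 4.05, 8.95]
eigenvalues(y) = [(0.81+0j), (-0.45+2.7j), (-0.45-2.7j), (-2.85+0.66j), (-2.85-0.66j)]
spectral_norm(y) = 6.05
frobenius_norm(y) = 8.58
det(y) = 52.17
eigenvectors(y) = [[(0.48+0j),  (-0.01-0.14j),  (-0.01+0.14j),  (0.23+0.02j),  (0.23-0.02j)], [(0.23+0j),  (-0.23-0.27j),  -0.23+0.27j,  0.09+0.37j,  (0.09-0.37j)], [-0.52+0.00j,  -0.67+0.00j,  (-0.67-0j),  -0.49+0.02j,  (-0.49-0.02j)], [(-0.49+0j),  -0.47+0.32j,  -0.47-0.32j,  (0.72+0j),  (0.72-0j)], [(-0.46+0j),  -0.08-0.27j,  -0.08+0.27j,  (-0.08-0.2j),  -0.08+0.20j]]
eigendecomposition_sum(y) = [[0.71+0.00j, (-0.2+0j), (0.17+0j), -0.11-0.00j, -0.28+0.00j], [(0.34+0j), -0.10+0.00j, (0.08+0j), (-0.05-0j), -0.14+0.00j], [(-0.78+0j), (0.22+0j), -0.19-0.00j, 0.12+0.00j, (0.31+0j)], [(-0.73+0j), 0.21+0.00j, (-0.17-0j), 0.11+0.00j, (0.29+0j)], [(-0.68+0j), 0.19+0.00j, -0.16-0.00j, 0.11+0.00j, (0.27+0j)]] + [[(-0.34+0.09j), (0.04+0.19j), (-0.24-0.08j), (-0.06-0.07j), (0.01+0.36j)], [(-0.6+0.7j), (0.37+0.36j), (-0.65+0.18j), -0.24-0.06j, 0.55+0.77j], [(0.28+1.69j), (0.96-0.09j), (-0.52+1.14j), -0.37+0.28j, (1.76+0.13j)], [1.02+1.06j, (0.63-0.53j), (0.19+1.06j), -0.13+0.37j, (1.31-0.76j)], [(-0.66+0.32j), 0.15+0.38j, -0.53-0.07j, (-0.16-0.12j), 0.16+0.74j]] + [[-0.34-0.09j, (0.04-0.19j), -0.24+0.08j, -0.06+0.07j, 0.01-0.36j], [(-0.6-0.7j), (0.37-0.36j), -0.65-0.18j, (-0.24+0.06j), (0.55-0.77j)], [0.28-1.69j, (0.96+0.09j), (-0.52-1.14j), -0.37-0.28j, (1.76-0.13j)], [1.02-1.06j, 0.63+0.53j, (0.19-1.06j), -0.13-0.37j, (1.31+0.76j)], [-0.66-0.32j, 0.15-0.38j, -0.53+0.07j, -0.16+0.12j, 0.16-0.74j]] + [[(-0.24-0.91j), 0.01+0.80j, (0.21-0.25j), (-0.26+0.04j), -0.20-0.31j], [1.30-0.87j, (-1.25+0.46j), 0.51+0.19j, -0.21-0.39j, 0.37-0.49j], [(0.78+1.91j), (-0.26-1.73j), (-0.38+0.61j), (0.55-0.16j), 0.53+0.60j], [-1.04-2.82j, (0.29+2.54j), (0.59-0.86j), -0.81+0.21j, -0.74-0.90j], [(-0.66+0.59j), 0.66-0.35j, -0.30-0.07j, 0.15+0.20j, (-0.17+0.3j)]] + [[(-0.24+0.91j), (0.01-0.8j), 0.21+0.25j, -0.26-0.04j, -0.20+0.31j], [1.30+0.87j, -1.25-0.46j, 0.51-0.19j, -0.21+0.39j, (0.37+0.49j)], [0.78-1.91j, -0.26+1.73j, -0.38-0.61j, 0.55+0.16j, (0.53-0.6j)], [(-1.04+2.82j), (0.29-2.54j), (0.59+0.86j), -0.81-0.21j, -0.74+0.90j], [(-0.66-0.59j), 0.66+0.35j, -0.30+0.07j, 0.15-0.20j, -0.17-0.30j]]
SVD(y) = [[-0.12, -0.06, -0.13, -0.34, -0.92], [0.23, 0.52, -0.07, -0.79, 0.24], [0.94, 0.03, 0.18, 0.2, -0.23], [0.22, -0.29, -0.92, -0.01, 0.13], [0.11, -0.80, 0.31, -0.47, 0.17]] @ diag([6.050744669085925, 4.968036520178754, 3.0677211132768676, 1.6888698647987805, 0.3349743790625145]) @ [[0.19, 0.29, -0.30, -0.01, 0.89], [0.77, -0.6, 0.18, 0.0, 0.09], [-0.05, -0.29, -0.71, 0.62, -0.13], [0.37, 0.56, 0.33, 0.64, -0.15], [-0.47, -0.39, 0.51, 0.45, 0.4]]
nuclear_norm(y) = 16.11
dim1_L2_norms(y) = [1.12, 3.22, 5.7, 3.44, 4.21]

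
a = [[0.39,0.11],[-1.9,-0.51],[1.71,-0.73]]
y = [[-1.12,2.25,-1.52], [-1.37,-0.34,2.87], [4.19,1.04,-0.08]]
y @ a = [[-7.31, -0.16], [5.02, -2.07], [-0.48, -0.01]]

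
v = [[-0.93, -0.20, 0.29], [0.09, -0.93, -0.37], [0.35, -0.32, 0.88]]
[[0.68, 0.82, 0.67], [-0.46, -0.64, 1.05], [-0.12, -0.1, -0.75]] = v @ [[-0.72,-0.86,-0.80], [0.32,0.45,-0.87], [0.27,0.39,-0.85]]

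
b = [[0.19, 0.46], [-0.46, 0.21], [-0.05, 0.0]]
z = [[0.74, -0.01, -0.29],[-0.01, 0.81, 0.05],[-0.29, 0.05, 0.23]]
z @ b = [[0.16, 0.34], [-0.38, 0.17], [-0.09, -0.12]]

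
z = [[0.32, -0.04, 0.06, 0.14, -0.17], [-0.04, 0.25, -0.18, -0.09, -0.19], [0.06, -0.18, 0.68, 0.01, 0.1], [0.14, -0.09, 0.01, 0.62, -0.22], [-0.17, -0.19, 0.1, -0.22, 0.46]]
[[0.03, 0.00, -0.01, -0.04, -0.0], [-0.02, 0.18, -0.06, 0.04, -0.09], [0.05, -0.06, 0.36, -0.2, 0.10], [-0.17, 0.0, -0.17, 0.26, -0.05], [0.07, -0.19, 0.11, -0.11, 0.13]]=z @ [[0.29, -0.02, 0.03, -0.3, 0.11],  [-0.02, 0.73, 0.12, 0.07, -0.11],  [0.03, 0.12, 0.55, -0.25, 0.07],  [-0.30, 0.07, -0.25, 0.48, -0.04],  [0.11, -0.11, 0.07, -0.04, 0.25]]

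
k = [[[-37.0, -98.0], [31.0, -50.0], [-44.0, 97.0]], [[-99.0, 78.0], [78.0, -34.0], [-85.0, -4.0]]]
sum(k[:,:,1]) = -11.0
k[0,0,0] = -37.0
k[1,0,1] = 78.0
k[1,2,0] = -85.0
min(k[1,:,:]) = -99.0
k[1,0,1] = 78.0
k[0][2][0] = -44.0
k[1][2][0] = -85.0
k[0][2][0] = -44.0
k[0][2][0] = -44.0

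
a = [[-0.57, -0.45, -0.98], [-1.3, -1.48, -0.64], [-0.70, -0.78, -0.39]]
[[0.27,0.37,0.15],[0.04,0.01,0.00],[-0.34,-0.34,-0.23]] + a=[[-0.3, -0.08, -0.83], [-1.26, -1.47, -0.64], [-1.04, -1.12, -0.62]]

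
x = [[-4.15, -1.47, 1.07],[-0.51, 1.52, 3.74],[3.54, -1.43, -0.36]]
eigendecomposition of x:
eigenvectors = [[-0.81+0.00j, (-0.14+0.18j), -0.14-0.18j],  [(-0.32+0j), (0.78+0j), (0.78-0j)],  [(0.48+0j), -0.09+0.57j, (-0.09-0.57j)]]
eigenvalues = [(-5.37+0j), (1.19+2.61j), (1.19-2.61j)]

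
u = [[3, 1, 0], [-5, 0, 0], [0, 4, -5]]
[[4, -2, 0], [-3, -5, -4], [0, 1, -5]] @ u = [[22, 4, 0], [16, -19, 20], [-5, -20, 25]]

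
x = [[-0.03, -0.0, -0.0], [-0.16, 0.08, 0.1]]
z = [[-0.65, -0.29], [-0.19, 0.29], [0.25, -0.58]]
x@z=[[0.02,0.01],[0.11,0.01]]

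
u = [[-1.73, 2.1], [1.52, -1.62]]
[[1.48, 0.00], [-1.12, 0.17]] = u @ [[0.15, 0.92], [0.83, 0.76]]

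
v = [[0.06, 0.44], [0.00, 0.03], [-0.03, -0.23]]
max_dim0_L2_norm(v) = 0.5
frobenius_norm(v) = 0.50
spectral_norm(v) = 0.50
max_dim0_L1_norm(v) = 0.7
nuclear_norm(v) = 0.51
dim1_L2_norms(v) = [0.44, 0.03, 0.23]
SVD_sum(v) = [[0.06, 0.44], [0.0, 0.03], [-0.03, -0.23]] + [[0.00, -0.00], [-0.0, 0.0], [0.0, -0.00]]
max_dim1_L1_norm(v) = 0.5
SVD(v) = [[-0.88, 0.18], [-0.06, -0.96], [0.46, 0.23]] @ diag([0.5018789613401858, 0.00418427581501383]) @ [[-0.13, -0.99], [0.99, -0.13]]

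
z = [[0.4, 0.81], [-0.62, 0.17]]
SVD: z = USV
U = [[0.97, -0.25],[-0.25, -0.97]]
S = [0.92, 0.62]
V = [[0.59,  0.81], [0.81,  -0.59]]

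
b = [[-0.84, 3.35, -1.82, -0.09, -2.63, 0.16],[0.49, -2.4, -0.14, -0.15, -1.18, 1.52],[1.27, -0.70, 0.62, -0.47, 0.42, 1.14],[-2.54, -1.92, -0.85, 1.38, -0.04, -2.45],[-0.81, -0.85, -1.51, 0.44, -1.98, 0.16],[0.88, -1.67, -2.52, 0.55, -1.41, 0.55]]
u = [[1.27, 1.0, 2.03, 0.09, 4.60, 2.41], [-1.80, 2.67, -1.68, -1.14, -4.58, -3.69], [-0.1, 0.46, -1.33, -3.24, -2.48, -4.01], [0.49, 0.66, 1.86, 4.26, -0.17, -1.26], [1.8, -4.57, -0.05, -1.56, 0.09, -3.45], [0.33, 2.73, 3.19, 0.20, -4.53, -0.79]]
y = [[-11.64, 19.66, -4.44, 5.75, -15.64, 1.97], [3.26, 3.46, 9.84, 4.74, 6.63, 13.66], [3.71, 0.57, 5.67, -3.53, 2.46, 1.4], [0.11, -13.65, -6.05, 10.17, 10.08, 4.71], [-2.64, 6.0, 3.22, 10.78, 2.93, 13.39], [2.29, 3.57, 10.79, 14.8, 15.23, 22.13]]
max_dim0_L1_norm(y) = 57.26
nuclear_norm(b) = 16.30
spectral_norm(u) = 10.66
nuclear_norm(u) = 29.99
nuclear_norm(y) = 94.38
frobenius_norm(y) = 56.08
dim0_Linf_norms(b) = [2.54, 3.35, 2.52, 1.38, 2.63, 2.45]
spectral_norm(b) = 5.26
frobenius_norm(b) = 8.67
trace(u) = 6.17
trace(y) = 32.72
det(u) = 688.48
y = b @ u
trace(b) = -2.67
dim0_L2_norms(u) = [2.91, 6.09, 4.73, 5.69, 8.3, 7.04]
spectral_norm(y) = 42.46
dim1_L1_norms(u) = [11.4, 15.56, 11.62, 8.7, 11.52, 11.77]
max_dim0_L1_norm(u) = 16.45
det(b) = -0.00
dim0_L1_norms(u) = [5.79, 12.09, 10.14, 10.49, 16.45, 15.61]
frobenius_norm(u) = 14.79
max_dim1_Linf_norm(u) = 4.6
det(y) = -2.40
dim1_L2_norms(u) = [5.81, 7.01, 5.89, 4.89, 6.2, 6.24]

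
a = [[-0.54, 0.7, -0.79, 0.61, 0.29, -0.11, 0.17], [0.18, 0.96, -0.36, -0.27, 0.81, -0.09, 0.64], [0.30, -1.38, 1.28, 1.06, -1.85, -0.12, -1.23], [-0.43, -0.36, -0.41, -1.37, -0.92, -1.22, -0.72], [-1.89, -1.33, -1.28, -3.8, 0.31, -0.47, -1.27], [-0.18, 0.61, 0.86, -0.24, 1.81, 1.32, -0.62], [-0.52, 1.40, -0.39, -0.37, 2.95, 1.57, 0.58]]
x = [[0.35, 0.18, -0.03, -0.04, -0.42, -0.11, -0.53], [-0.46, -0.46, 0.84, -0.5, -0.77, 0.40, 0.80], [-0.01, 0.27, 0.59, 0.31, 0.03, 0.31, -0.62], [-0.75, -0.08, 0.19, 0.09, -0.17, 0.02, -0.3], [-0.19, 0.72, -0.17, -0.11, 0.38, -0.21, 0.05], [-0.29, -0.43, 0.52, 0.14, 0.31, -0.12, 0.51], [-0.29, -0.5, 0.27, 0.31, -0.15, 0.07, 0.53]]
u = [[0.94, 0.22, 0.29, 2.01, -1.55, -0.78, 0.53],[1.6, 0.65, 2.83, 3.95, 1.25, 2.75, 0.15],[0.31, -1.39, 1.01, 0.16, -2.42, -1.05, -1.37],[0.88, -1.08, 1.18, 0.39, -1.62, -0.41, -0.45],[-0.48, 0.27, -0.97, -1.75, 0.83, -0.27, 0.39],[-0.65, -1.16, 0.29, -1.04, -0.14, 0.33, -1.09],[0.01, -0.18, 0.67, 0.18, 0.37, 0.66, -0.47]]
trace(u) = 3.68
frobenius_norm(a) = 7.94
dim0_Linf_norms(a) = [1.89, 1.4, 1.28, 3.8, 2.95, 1.57, 1.27]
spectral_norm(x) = 2.01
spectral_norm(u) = 6.49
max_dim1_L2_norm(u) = 5.98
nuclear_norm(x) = 6.22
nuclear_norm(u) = 15.19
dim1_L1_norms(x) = [1.66, 4.23, 2.14, 1.6, 1.83, 2.32, 2.12]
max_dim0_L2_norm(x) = 1.39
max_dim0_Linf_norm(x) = 0.84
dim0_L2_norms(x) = [1.05, 1.13, 1.21, 0.7, 1.03, 0.58, 1.39]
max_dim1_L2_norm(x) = 1.66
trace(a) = 2.54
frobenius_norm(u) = 8.56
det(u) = -0.00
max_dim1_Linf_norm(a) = 3.8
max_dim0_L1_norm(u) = 9.48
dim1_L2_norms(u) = [2.89, 5.98, 3.45, 2.55, 2.28, 2.06, 1.14]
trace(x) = 1.36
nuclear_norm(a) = 14.90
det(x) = -0.10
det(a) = 0.00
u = x @ a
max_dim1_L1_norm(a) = 10.35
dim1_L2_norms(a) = [1.38, 1.49, 3.12, 2.28, 4.83, 2.57, 3.74]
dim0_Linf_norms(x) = [0.75, 0.72, 0.84, 0.5, 0.77, 0.4, 0.8]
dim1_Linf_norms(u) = [2.01, 3.95, 2.42, 1.62, 1.75, 1.16, 0.67]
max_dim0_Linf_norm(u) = 3.95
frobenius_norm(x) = 2.77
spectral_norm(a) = 5.29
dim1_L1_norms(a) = [3.21, 3.31, 7.22, 5.43, 10.35, 5.64, 7.78]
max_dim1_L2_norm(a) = 4.83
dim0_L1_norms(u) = [4.87, 4.95, 7.24, 9.48, 8.18, 6.25, 4.45]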